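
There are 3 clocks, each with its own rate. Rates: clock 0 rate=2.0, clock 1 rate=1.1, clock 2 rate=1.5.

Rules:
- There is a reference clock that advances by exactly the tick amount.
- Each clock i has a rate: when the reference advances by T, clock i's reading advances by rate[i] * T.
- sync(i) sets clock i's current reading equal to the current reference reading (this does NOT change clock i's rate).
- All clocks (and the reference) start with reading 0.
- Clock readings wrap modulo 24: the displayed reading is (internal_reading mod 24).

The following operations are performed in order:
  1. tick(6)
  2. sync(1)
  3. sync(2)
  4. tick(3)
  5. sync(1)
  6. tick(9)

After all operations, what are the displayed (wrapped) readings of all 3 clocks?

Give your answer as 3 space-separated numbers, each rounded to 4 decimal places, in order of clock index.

After op 1 tick(6): ref=6.0000 raw=[12.0000 6.6000 9.0000]
After op 2 sync(1): ref=6.0000 raw=[12.0000 6.0000 9.0000]
After op 3 sync(2): ref=6.0000 raw=[12.0000 6.0000 6.0000]
After op 4 tick(3): ref=9.0000 raw=[18.0000 9.3000 10.5000]
After op 5 sync(1): ref=9.0000 raw=[18.0000 9.0000 10.5000]
After op 6 tick(9): ref=18.0000 raw=[36.0000 18.9000 24.0000]
Wrap final raw readings (mod 24): 36.0000 mod 24 = 12.0000; 18.9000 mod 24 = 18.9000; 24.0000 mod 24 = 0.0000

Answer: 12.0000 18.9000 0.0000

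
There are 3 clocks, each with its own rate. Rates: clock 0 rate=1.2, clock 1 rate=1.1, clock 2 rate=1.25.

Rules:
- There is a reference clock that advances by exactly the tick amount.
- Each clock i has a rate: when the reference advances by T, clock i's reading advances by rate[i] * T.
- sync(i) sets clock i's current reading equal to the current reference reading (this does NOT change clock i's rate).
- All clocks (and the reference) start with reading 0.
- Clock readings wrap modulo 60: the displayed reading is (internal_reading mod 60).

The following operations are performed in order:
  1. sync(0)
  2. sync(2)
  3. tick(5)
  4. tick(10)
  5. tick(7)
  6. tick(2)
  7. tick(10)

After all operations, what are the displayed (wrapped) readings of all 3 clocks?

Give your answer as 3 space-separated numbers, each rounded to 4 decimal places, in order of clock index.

After op 1 sync(0): ref=0.0000 raw=[0.0000 0.0000 0.0000]
After op 2 sync(2): ref=0.0000 raw=[0.0000 0.0000 0.0000]
After op 3 tick(5): ref=5.0000 raw=[6.0000 5.5000 6.2500]
After op 4 tick(10): ref=15.0000 raw=[18.0000 16.5000 18.7500]
After op 5 tick(7): ref=22.0000 raw=[26.4000 24.2000 27.5000]
After op 6 tick(2): ref=24.0000 raw=[28.8000 26.4000 30.0000]
After op 7 tick(10): ref=34.0000 raw=[40.8000 37.4000 42.5000]
Wrap final raw readings (mod 60): 40.8000 mod 60 = 40.8000; 37.4000 mod 60 = 37.4000; 42.5000 mod 60 = 42.5000

Answer: 40.8000 37.4000 42.5000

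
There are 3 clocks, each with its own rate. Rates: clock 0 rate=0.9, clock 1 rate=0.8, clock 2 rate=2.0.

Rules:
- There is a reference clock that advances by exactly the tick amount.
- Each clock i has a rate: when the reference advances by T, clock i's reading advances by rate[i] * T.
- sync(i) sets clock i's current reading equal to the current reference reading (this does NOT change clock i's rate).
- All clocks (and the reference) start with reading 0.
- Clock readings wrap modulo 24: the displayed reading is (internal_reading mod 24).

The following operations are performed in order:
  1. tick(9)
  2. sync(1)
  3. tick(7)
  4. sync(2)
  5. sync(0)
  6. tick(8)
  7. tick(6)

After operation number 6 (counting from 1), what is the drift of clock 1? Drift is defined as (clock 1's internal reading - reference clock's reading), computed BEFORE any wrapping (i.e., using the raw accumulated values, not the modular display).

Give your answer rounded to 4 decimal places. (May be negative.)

Answer: -3.0000

Derivation:
After op 1 tick(9): ref=9.0000 raw=[8.1000 7.2000 18.0000]
After op 2 sync(1): ref=9.0000 raw=[8.1000 9.0000 18.0000]
After op 3 tick(7): ref=16.0000 raw=[14.4000 14.6000 32.0000]
After op 4 sync(2): ref=16.0000 raw=[14.4000 14.6000 16.0000]
After op 5 sync(0): ref=16.0000 raw=[16.0000 14.6000 16.0000]
After op 6 tick(8): ref=24.0000 raw=[23.2000 21.0000 32.0000]
Drift of clock 1 after op 6: 21.0000 - 24.0000 = -3.0000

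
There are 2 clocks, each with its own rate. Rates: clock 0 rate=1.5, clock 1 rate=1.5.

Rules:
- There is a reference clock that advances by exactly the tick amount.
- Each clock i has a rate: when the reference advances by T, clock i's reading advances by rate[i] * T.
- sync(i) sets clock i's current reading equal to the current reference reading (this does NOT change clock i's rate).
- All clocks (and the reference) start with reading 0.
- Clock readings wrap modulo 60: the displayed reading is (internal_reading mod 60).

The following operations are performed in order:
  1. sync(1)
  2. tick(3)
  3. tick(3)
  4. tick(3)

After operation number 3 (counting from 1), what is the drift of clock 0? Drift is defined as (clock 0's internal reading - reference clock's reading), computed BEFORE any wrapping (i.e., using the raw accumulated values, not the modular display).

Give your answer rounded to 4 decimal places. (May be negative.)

Answer: 3.0000

Derivation:
After op 1 sync(1): ref=0.0000 raw=[0.0000 0.0000]
After op 2 tick(3): ref=3.0000 raw=[4.5000 4.5000]
After op 3 tick(3): ref=6.0000 raw=[9.0000 9.0000]
Drift of clock 0 after op 3: 9.0000 - 6.0000 = 3.0000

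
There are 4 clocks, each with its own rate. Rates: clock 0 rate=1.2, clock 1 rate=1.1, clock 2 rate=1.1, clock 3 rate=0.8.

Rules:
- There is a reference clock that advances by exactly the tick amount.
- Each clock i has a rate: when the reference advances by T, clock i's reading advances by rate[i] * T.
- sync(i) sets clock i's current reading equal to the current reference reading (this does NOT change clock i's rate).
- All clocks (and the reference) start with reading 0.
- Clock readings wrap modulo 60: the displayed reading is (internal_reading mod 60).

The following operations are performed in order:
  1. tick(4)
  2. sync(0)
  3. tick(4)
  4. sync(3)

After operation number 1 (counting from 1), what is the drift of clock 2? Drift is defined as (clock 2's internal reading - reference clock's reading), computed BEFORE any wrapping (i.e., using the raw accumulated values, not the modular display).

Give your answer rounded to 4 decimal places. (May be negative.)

Answer: 0.4000

Derivation:
After op 1 tick(4): ref=4.0000 raw=[4.8000 4.4000 4.4000 3.2000]
Drift of clock 2 after op 1: 4.4000 - 4.0000 = 0.4000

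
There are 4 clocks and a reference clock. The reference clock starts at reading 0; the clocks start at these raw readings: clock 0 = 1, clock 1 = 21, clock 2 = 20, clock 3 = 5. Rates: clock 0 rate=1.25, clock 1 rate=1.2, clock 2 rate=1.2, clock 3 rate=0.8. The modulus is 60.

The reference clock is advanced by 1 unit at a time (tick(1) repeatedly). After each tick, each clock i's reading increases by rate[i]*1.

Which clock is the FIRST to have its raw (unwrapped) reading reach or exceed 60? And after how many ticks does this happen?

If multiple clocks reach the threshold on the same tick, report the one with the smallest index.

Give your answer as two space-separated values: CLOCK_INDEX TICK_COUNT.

clock 0: start=1, rate=1.25, needs 60-1 = 59; ticks = ceil(59/1.25) = ceil(47.2000) = 48; reading at tick 48 = 1 + 1.25*48 = 61.0000
clock 1: start=21, rate=1.2, needs 60-21 = 39; ticks = ceil(39/1.2) = ceil(32.5000) = 33; reading at tick 33 = 21 + 1.2*33 = 60.6000
clock 2: start=20, rate=1.2, needs 60-20 = 40; ticks = ceil(40/1.2) = ceil(33.3333) = 34; reading at tick 34 = 20 + 1.2*34 = 60.8000
clock 3: start=5, rate=0.8, needs 60-5 = 55; ticks = ceil(55/0.8) = ceil(68.7500) = 69; reading at tick 69 = 5 + 0.8*69 = 60.2000
Minimum tick count = 33; winners = [1]; smallest index = 1

Answer: 1 33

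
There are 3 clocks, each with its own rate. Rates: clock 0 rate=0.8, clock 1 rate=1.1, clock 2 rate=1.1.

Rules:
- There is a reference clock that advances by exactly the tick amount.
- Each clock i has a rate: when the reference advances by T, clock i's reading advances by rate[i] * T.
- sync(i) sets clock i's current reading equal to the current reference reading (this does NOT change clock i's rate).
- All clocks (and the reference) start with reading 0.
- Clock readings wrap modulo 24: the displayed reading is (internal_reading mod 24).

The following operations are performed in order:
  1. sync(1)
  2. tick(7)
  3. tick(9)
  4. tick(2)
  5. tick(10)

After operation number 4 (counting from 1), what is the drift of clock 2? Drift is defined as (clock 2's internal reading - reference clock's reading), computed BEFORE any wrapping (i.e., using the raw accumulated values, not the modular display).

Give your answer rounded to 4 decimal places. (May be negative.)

Answer: 1.8000

Derivation:
After op 1 sync(1): ref=0.0000 raw=[0.0000 0.0000 0.0000]
After op 2 tick(7): ref=7.0000 raw=[5.6000 7.7000 7.7000]
After op 3 tick(9): ref=16.0000 raw=[12.8000 17.6000 17.6000]
After op 4 tick(2): ref=18.0000 raw=[14.4000 19.8000 19.8000]
Drift of clock 2 after op 4: 19.8000 - 18.0000 = 1.8000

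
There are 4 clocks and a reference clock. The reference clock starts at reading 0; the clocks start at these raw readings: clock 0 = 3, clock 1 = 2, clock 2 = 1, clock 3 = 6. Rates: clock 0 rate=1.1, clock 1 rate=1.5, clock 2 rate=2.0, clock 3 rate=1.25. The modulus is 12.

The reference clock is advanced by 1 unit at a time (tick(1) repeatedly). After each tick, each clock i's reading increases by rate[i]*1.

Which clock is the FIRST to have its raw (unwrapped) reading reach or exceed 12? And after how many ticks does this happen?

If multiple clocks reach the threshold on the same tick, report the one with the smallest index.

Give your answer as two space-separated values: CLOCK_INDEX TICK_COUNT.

Answer: 3 5

Derivation:
clock 0: start=3, rate=1.1, needs 12-3 = 9; ticks = ceil(9/1.1) = ceil(8.1818) = 9; reading at tick 9 = 3 + 1.1*9 = 12.9000
clock 1: start=2, rate=1.5, needs 12-2 = 10; ticks = ceil(10/1.5) = ceil(6.6667) = 7; reading at tick 7 = 2 + 1.5*7 = 12.5000
clock 2: start=1, rate=2.0, needs 12-1 = 11; ticks = ceil(11/2.0) = ceil(5.5000) = 6; reading at tick 6 = 1 + 2.0*6 = 13.0000
clock 3: start=6, rate=1.25, needs 12-6 = 6; ticks = ceil(6/1.25) = ceil(4.8000) = 5; reading at tick 5 = 6 + 1.25*5 = 12.2500
Minimum tick count = 5; winners = [3]; smallest index = 3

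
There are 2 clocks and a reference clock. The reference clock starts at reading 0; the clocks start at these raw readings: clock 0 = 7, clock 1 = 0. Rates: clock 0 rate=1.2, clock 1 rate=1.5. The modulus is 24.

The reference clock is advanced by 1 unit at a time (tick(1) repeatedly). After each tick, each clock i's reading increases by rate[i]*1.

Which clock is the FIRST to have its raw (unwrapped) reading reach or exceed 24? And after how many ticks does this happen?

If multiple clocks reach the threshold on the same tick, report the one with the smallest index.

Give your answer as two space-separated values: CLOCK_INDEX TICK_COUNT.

clock 0: start=7, rate=1.2, needs 24-7 = 17; ticks = ceil(17/1.2) = ceil(14.1667) = 15; reading at tick 15 = 7 + 1.2*15 = 25.0000
clock 1: start=0, rate=1.5, needs 24-0 = 24; ticks = ceil(24/1.5) = ceil(16.0000) = 16; reading at tick 16 = 0 + 1.5*16 = 24.0000
Minimum tick count = 15; winners = [0]; smallest index = 0

Answer: 0 15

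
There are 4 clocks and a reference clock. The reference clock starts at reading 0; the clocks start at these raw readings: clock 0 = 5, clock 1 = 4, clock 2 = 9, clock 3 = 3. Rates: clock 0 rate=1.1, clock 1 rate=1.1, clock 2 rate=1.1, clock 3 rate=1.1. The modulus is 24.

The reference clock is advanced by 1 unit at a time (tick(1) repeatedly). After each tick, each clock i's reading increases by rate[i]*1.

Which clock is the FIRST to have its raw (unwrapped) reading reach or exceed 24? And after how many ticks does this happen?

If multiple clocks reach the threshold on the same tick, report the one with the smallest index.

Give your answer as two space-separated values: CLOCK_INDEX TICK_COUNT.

Answer: 2 14

Derivation:
clock 0: start=5, rate=1.1, needs 24-5 = 19; ticks = ceil(19/1.1) = ceil(17.2727) = 18; reading at tick 18 = 5 + 1.1*18 = 24.8000
clock 1: start=4, rate=1.1, needs 24-4 = 20; ticks = ceil(20/1.1) = ceil(18.1818) = 19; reading at tick 19 = 4 + 1.1*19 = 24.9000
clock 2: start=9, rate=1.1, needs 24-9 = 15; ticks = ceil(15/1.1) = ceil(13.6364) = 14; reading at tick 14 = 9 + 1.1*14 = 24.4000
clock 3: start=3, rate=1.1, needs 24-3 = 21; ticks = ceil(21/1.1) = ceil(19.0909) = 20; reading at tick 20 = 3 + 1.1*20 = 25.0000
Minimum tick count = 14; winners = [2]; smallest index = 2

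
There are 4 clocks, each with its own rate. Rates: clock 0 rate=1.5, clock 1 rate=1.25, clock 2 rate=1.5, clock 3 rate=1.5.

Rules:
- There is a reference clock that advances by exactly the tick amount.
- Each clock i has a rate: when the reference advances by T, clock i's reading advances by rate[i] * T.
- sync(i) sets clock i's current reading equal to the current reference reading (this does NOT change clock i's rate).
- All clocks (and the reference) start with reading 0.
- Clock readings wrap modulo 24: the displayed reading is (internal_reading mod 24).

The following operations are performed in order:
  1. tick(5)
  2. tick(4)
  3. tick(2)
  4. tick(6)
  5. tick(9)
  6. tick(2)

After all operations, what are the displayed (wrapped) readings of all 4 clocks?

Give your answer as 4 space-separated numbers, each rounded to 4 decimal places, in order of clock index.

After op 1 tick(5): ref=5.0000 raw=[7.5000 6.2500 7.5000 7.5000]
After op 2 tick(4): ref=9.0000 raw=[13.5000 11.2500 13.5000 13.5000]
After op 3 tick(2): ref=11.0000 raw=[16.5000 13.7500 16.5000 16.5000]
After op 4 tick(6): ref=17.0000 raw=[25.5000 21.2500 25.5000 25.5000]
After op 5 tick(9): ref=26.0000 raw=[39.0000 32.5000 39.0000 39.0000]
After op 6 tick(2): ref=28.0000 raw=[42.0000 35.0000 42.0000 42.0000]
Wrap final raw readings (mod 24): 42.0000 mod 24 = 18.0000; 35.0000 mod 24 = 11.0000; 42.0000 mod 24 = 18.0000; 42.0000 mod 24 = 18.0000

Answer: 18.0000 11.0000 18.0000 18.0000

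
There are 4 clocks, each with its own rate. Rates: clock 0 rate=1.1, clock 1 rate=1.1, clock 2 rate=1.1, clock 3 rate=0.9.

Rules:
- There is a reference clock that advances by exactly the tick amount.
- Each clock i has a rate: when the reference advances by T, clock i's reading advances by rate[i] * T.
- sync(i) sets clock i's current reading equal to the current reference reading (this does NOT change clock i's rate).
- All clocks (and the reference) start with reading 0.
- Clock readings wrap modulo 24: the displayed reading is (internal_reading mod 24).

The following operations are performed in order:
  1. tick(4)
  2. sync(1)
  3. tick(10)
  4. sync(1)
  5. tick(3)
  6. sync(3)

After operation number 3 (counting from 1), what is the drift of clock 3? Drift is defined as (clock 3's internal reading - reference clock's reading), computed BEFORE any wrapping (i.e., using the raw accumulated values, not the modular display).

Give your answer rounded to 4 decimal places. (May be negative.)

Answer: -1.4000

Derivation:
After op 1 tick(4): ref=4.0000 raw=[4.4000 4.4000 4.4000 3.6000]
After op 2 sync(1): ref=4.0000 raw=[4.4000 4.0000 4.4000 3.6000]
After op 3 tick(10): ref=14.0000 raw=[15.4000 15.0000 15.4000 12.6000]
Drift of clock 3 after op 3: 12.6000 - 14.0000 = -1.4000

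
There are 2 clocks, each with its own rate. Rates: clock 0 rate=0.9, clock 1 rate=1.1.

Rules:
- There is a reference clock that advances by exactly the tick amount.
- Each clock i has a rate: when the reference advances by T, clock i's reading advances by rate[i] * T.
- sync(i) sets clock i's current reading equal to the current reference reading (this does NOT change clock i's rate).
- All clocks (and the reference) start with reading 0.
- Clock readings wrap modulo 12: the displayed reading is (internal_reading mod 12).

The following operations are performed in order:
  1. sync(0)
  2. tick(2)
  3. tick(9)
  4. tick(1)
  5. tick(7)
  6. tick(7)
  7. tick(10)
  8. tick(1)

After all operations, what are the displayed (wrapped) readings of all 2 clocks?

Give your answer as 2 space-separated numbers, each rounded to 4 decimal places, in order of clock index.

After op 1 sync(0): ref=0.0000 raw=[0.0000 0.0000]
After op 2 tick(2): ref=2.0000 raw=[1.8000 2.2000]
After op 3 tick(9): ref=11.0000 raw=[9.9000 12.1000]
After op 4 tick(1): ref=12.0000 raw=[10.8000 13.2000]
After op 5 tick(7): ref=19.0000 raw=[17.1000 20.9000]
After op 6 tick(7): ref=26.0000 raw=[23.4000 28.6000]
After op 7 tick(10): ref=36.0000 raw=[32.4000 39.6000]
After op 8 tick(1): ref=37.0000 raw=[33.3000 40.7000]
Wrap final raw readings (mod 12): 33.3000 mod 12 = 9.3000; 40.7000 mod 12 = 4.7000

Answer: 9.3000 4.7000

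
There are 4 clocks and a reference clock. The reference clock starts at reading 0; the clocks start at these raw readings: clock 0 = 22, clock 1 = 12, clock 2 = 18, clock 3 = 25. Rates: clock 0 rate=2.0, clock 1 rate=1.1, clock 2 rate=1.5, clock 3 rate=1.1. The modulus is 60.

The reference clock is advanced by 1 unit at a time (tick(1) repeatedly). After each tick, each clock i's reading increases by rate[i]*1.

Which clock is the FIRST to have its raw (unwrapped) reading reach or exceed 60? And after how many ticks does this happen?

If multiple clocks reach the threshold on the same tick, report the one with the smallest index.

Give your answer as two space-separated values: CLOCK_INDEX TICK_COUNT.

clock 0: start=22, rate=2.0, needs 60-22 = 38; ticks = ceil(38/2.0) = ceil(19.0000) = 19; reading at tick 19 = 22 + 2.0*19 = 60.0000
clock 1: start=12, rate=1.1, needs 60-12 = 48; ticks = ceil(48/1.1) = ceil(43.6364) = 44; reading at tick 44 = 12 + 1.1*44 = 60.4000
clock 2: start=18, rate=1.5, needs 60-18 = 42; ticks = ceil(42/1.5) = ceil(28.0000) = 28; reading at tick 28 = 18 + 1.5*28 = 60.0000
clock 3: start=25, rate=1.1, needs 60-25 = 35; ticks = ceil(35/1.1) = ceil(31.8182) = 32; reading at tick 32 = 25 + 1.1*32 = 60.2000
Minimum tick count = 19; winners = [0]; smallest index = 0

Answer: 0 19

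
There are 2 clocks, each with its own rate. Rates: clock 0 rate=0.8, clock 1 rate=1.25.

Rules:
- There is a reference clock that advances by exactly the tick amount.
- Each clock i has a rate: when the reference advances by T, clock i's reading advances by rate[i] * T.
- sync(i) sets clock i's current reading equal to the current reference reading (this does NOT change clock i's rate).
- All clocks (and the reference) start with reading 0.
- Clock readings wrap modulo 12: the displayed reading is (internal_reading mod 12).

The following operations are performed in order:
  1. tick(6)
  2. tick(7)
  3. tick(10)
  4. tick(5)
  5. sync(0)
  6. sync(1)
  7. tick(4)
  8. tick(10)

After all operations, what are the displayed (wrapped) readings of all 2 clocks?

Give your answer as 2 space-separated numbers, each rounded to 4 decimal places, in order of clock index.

Answer: 3.2000 9.5000

Derivation:
After op 1 tick(6): ref=6.0000 raw=[4.8000 7.5000]
After op 2 tick(7): ref=13.0000 raw=[10.4000 16.2500]
After op 3 tick(10): ref=23.0000 raw=[18.4000 28.7500]
After op 4 tick(5): ref=28.0000 raw=[22.4000 35.0000]
After op 5 sync(0): ref=28.0000 raw=[28.0000 35.0000]
After op 6 sync(1): ref=28.0000 raw=[28.0000 28.0000]
After op 7 tick(4): ref=32.0000 raw=[31.2000 33.0000]
After op 8 tick(10): ref=42.0000 raw=[39.2000 45.5000]
Wrap final raw readings (mod 12): 39.2000 mod 12 = 3.2000; 45.5000 mod 12 = 9.5000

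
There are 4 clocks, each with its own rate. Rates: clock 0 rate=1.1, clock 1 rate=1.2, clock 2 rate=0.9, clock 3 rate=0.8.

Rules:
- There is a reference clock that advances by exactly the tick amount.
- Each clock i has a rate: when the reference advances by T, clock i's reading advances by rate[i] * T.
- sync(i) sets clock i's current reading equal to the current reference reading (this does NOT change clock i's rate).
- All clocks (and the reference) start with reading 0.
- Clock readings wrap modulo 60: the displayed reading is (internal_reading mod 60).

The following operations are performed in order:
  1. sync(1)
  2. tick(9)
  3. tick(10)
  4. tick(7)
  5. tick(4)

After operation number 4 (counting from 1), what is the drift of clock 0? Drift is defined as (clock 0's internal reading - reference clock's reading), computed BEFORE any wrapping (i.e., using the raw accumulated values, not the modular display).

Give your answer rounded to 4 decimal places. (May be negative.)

After op 1 sync(1): ref=0.0000 raw=[0.0000 0.0000 0.0000 0.0000]
After op 2 tick(9): ref=9.0000 raw=[9.9000 10.8000 8.1000 7.2000]
After op 3 tick(10): ref=19.0000 raw=[20.9000 22.8000 17.1000 15.2000]
After op 4 tick(7): ref=26.0000 raw=[28.6000 31.2000 23.4000 20.8000]
Drift of clock 0 after op 4: 28.6000 - 26.0000 = 2.6000

Answer: 2.6000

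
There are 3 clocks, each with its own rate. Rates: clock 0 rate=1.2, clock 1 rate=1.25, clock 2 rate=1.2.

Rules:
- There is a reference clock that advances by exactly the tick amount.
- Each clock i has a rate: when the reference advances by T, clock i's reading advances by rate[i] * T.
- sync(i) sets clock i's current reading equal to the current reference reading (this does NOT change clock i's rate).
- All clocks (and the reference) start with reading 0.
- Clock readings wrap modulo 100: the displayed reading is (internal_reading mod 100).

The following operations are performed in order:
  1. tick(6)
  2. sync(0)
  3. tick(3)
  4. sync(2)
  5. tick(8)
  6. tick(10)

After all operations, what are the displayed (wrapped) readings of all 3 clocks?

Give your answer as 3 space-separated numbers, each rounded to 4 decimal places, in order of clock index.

Answer: 31.2000 33.7500 30.6000

Derivation:
After op 1 tick(6): ref=6.0000 raw=[7.2000 7.5000 7.2000]
After op 2 sync(0): ref=6.0000 raw=[6.0000 7.5000 7.2000]
After op 3 tick(3): ref=9.0000 raw=[9.6000 11.2500 10.8000]
After op 4 sync(2): ref=9.0000 raw=[9.6000 11.2500 9.0000]
After op 5 tick(8): ref=17.0000 raw=[19.2000 21.2500 18.6000]
After op 6 tick(10): ref=27.0000 raw=[31.2000 33.7500 30.6000]
Wrap final raw readings (mod 100): 31.2000 mod 100 = 31.2000; 33.7500 mod 100 = 33.7500; 30.6000 mod 100 = 30.6000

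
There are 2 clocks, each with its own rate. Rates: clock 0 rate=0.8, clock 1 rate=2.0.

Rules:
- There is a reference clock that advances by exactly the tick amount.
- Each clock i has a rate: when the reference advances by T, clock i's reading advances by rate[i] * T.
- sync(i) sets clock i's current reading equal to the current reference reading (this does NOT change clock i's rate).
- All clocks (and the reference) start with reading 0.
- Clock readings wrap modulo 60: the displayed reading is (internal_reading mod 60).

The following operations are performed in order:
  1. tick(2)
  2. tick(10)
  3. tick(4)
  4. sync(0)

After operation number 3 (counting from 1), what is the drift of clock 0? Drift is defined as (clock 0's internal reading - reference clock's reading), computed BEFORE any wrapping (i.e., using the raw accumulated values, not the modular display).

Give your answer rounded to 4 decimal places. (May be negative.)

After op 1 tick(2): ref=2.0000 raw=[1.6000 4.0000]
After op 2 tick(10): ref=12.0000 raw=[9.6000 24.0000]
After op 3 tick(4): ref=16.0000 raw=[12.8000 32.0000]
Drift of clock 0 after op 3: 12.8000 - 16.0000 = -3.2000

Answer: -3.2000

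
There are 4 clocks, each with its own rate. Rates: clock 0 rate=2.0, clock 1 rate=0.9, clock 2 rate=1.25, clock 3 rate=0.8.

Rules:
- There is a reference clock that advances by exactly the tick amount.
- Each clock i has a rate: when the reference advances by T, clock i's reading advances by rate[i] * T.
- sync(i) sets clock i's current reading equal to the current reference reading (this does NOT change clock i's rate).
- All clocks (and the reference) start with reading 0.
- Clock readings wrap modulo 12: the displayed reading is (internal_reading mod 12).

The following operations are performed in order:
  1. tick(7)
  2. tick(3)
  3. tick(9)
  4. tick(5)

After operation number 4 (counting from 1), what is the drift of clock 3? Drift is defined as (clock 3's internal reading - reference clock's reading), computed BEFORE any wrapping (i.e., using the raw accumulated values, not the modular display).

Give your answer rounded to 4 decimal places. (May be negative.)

Answer: -4.8000

Derivation:
After op 1 tick(7): ref=7.0000 raw=[14.0000 6.3000 8.7500 5.6000]
After op 2 tick(3): ref=10.0000 raw=[20.0000 9.0000 12.5000 8.0000]
After op 3 tick(9): ref=19.0000 raw=[38.0000 17.1000 23.7500 15.2000]
After op 4 tick(5): ref=24.0000 raw=[48.0000 21.6000 30.0000 19.2000]
Drift of clock 3 after op 4: 19.2000 - 24.0000 = -4.8000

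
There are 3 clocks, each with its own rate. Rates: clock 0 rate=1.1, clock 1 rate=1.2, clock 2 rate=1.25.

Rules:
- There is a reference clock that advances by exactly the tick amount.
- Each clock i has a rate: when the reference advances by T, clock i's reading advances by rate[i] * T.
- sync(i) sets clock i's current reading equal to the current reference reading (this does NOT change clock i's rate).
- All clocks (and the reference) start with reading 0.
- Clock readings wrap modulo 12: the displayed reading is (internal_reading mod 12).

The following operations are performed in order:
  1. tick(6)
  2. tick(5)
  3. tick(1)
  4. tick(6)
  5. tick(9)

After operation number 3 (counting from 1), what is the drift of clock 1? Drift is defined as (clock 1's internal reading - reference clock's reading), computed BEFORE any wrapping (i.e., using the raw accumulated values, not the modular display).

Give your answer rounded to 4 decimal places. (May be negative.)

Answer: 2.4000

Derivation:
After op 1 tick(6): ref=6.0000 raw=[6.6000 7.2000 7.5000]
After op 2 tick(5): ref=11.0000 raw=[12.1000 13.2000 13.7500]
After op 3 tick(1): ref=12.0000 raw=[13.2000 14.4000 15.0000]
Drift of clock 1 after op 3: 14.4000 - 12.0000 = 2.4000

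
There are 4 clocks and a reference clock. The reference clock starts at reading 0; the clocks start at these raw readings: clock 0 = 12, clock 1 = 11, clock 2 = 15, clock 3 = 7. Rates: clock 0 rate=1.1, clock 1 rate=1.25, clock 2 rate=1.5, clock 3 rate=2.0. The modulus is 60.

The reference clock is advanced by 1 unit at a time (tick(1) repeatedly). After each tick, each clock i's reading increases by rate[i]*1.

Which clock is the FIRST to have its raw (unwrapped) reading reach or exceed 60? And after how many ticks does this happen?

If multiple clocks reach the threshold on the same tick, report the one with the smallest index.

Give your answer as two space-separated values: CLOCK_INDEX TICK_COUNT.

clock 0: start=12, rate=1.1, needs 60-12 = 48; ticks = ceil(48/1.1) = ceil(43.6364) = 44; reading at tick 44 = 12 + 1.1*44 = 60.4000
clock 1: start=11, rate=1.25, needs 60-11 = 49; ticks = ceil(49/1.25) = ceil(39.2000) = 40; reading at tick 40 = 11 + 1.25*40 = 61.0000
clock 2: start=15, rate=1.5, needs 60-15 = 45; ticks = ceil(45/1.5) = ceil(30.0000) = 30; reading at tick 30 = 15 + 1.5*30 = 60.0000
clock 3: start=7, rate=2.0, needs 60-7 = 53; ticks = ceil(53/2.0) = ceil(26.5000) = 27; reading at tick 27 = 7 + 2.0*27 = 61.0000
Minimum tick count = 27; winners = [3]; smallest index = 3

Answer: 3 27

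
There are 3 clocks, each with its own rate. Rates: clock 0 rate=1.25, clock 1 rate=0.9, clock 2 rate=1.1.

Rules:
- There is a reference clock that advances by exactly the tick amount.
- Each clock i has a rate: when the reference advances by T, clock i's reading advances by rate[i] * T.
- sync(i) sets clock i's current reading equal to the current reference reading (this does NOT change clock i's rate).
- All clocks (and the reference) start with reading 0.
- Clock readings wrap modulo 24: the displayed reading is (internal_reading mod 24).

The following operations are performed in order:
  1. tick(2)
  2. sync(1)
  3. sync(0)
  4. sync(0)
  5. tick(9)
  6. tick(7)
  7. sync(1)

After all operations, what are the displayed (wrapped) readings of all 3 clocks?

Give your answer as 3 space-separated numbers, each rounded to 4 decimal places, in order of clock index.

Answer: 22.0000 18.0000 19.8000

Derivation:
After op 1 tick(2): ref=2.0000 raw=[2.5000 1.8000 2.2000]
After op 2 sync(1): ref=2.0000 raw=[2.5000 2.0000 2.2000]
After op 3 sync(0): ref=2.0000 raw=[2.0000 2.0000 2.2000]
After op 4 sync(0): ref=2.0000 raw=[2.0000 2.0000 2.2000]
After op 5 tick(9): ref=11.0000 raw=[13.2500 10.1000 12.1000]
After op 6 tick(7): ref=18.0000 raw=[22.0000 16.4000 19.8000]
After op 7 sync(1): ref=18.0000 raw=[22.0000 18.0000 19.8000]
Wrap final raw readings (mod 24): 22.0000 mod 24 = 22.0000; 18.0000 mod 24 = 18.0000; 19.8000 mod 24 = 19.8000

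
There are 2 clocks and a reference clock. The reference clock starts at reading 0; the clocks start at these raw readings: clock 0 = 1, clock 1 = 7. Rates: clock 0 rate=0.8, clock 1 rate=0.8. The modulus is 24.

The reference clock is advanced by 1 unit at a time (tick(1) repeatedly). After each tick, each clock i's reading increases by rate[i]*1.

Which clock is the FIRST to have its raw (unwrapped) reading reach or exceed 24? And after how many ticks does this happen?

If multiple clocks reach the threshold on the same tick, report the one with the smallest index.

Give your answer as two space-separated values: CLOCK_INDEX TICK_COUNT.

Answer: 1 22

Derivation:
clock 0: start=1, rate=0.8, needs 24-1 = 23; ticks = ceil(23/0.8) = ceil(28.7500) = 29; reading at tick 29 = 1 + 0.8*29 = 24.2000
clock 1: start=7, rate=0.8, needs 24-7 = 17; ticks = ceil(17/0.8) = ceil(21.2500) = 22; reading at tick 22 = 7 + 0.8*22 = 24.6000
Minimum tick count = 22; winners = [1]; smallest index = 1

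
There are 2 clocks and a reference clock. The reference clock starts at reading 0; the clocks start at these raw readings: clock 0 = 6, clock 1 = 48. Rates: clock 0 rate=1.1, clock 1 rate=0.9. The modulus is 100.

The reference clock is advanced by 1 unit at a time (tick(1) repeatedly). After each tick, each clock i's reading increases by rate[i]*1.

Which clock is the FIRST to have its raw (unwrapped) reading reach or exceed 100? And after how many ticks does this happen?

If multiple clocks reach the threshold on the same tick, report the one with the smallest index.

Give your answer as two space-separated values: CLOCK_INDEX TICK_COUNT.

Answer: 1 58

Derivation:
clock 0: start=6, rate=1.1, needs 100-6 = 94; ticks = ceil(94/1.1) = ceil(85.4545) = 86; reading at tick 86 = 6 + 1.1*86 = 100.6000
clock 1: start=48, rate=0.9, needs 100-48 = 52; ticks = ceil(52/0.9) = ceil(57.7778) = 58; reading at tick 58 = 48 + 0.9*58 = 100.2000
Minimum tick count = 58; winners = [1]; smallest index = 1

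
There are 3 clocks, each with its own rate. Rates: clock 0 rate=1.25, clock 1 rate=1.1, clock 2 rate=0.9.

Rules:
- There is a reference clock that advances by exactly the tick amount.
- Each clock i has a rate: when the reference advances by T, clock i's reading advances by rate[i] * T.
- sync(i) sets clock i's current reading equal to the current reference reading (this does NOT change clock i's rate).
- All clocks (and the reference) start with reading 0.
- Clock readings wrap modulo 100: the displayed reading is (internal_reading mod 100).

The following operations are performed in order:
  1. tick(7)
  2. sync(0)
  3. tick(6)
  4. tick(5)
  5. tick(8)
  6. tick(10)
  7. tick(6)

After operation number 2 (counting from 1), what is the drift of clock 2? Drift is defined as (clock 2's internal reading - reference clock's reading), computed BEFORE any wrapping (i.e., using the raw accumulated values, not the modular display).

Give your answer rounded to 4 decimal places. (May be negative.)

After op 1 tick(7): ref=7.0000 raw=[8.7500 7.7000 6.3000]
After op 2 sync(0): ref=7.0000 raw=[7.0000 7.7000 6.3000]
Drift of clock 2 after op 2: 6.3000 - 7.0000 = -0.7000

Answer: -0.7000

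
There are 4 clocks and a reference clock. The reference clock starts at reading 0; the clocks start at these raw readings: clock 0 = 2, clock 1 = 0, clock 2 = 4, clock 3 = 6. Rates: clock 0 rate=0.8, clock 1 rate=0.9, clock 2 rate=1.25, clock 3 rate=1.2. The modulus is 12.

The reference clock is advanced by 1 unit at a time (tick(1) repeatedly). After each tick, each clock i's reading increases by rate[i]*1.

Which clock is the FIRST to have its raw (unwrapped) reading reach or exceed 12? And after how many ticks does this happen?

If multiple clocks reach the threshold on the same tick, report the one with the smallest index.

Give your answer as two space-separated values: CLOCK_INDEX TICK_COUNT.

Answer: 3 5

Derivation:
clock 0: start=2, rate=0.8, needs 12-2 = 10; ticks = ceil(10/0.8) = ceil(12.5000) = 13; reading at tick 13 = 2 + 0.8*13 = 12.4000
clock 1: start=0, rate=0.9, needs 12-0 = 12; ticks = ceil(12/0.9) = ceil(13.3333) = 14; reading at tick 14 = 0 + 0.9*14 = 12.6000
clock 2: start=4, rate=1.25, needs 12-4 = 8; ticks = ceil(8/1.25) = ceil(6.4000) = 7; reading at tick 7 = 4 + 1.25*7 = 12.7500
clock 3: start=6, rate=1.2, needs 12-6 = 6; ticks = ceil(6/1.2) = ceil(5.0000) = 5; reading at tick 5 = 6 + 1.2*5 = 12.0000
Minimum tick count = 5; winners = [3]; smallest index = 3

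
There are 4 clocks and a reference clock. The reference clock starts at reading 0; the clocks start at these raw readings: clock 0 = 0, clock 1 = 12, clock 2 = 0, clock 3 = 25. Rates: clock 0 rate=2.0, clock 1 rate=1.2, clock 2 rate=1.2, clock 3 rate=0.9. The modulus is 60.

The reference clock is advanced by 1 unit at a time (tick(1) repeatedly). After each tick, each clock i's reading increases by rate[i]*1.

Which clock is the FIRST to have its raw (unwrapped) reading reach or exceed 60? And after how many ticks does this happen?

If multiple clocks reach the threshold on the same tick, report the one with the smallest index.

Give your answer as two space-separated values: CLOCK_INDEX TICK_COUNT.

clock 0: start=0, rate=2.0, needs 60-0 = 60; ticks = ceil(60/2.0) = ceil(30.0000) = 30; reading at tick 30 = 0 + 2.0*30 = 60.0000
clock 1: start=12, rate=1.2, needs 60-12 = 48; ticks = ceil(48/1.2) = ceil(40.0000) = 40; reading at tick 40 = 12 + 1.2*40 = 60.0000
clock 2: start=0, rate=1.2, needs 60-0 = 60; ticks = ceil(60/1.2) = ceil(50.0000) = 50; reading at tick 50 = 0 + 1.2*50 = 60.0000
clock 3: start=25, rate=0.9, needs 60-25 = 35; ticks = ceil(35/0.9) = ceil(38.8889) = 39; reading at tick 39 = 25 + 0.9*39 = 60.1000
Minimum tick count = 30; winners = [0]; smallest index = 0

Answer: 0 30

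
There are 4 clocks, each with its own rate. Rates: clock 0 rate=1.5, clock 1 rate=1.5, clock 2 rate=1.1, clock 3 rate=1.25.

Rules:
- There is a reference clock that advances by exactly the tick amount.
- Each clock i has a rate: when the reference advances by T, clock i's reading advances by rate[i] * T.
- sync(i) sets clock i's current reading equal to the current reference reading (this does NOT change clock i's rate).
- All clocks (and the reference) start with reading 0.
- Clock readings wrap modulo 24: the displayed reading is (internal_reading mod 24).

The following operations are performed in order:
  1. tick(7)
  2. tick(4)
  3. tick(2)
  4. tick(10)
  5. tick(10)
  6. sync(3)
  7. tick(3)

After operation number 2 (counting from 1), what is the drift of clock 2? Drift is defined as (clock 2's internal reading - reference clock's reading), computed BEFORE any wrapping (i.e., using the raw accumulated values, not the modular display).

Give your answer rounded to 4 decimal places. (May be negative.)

After op 1 tick(7): ref=7.0000 raw=[10.5000 10.5000 7.7000 8.7500]
After op 2 tick(4): ref=11.0000 raw=[16.5000 16.5000 12.1000 13.7500]
Drift of clock 2 after op 2: 12.1000 - 11.0000 = 1.1000

Answer: 1.1000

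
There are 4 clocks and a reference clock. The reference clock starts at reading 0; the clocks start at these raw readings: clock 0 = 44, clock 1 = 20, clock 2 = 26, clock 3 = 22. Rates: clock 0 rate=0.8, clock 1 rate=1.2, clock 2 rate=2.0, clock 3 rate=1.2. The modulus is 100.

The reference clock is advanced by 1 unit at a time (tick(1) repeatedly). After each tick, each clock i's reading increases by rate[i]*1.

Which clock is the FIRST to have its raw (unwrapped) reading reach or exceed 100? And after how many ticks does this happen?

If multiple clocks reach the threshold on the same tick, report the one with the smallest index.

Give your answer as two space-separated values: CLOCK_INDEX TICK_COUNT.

Answer: 2 37

Derivation:
clock 0: start=44, rate=0.8, needs 100-44 = 56; ticks = ceil(56/0.8) = ceil(70.0000) = 70; reading at tick 70 = 44 + 0.8*70 = 100.0000
clock 1: start=20, rate=1.2, needs 100-20 = 80; ticks = ceil(80/1.2) = ceil(66.6667) = 67; reading at tick 67 = 20 + 1.2*67 = 100.4000
clock 2: start=26, rate=2.0, needs 100-26 = 74; ticks = ceil(74/2.0) = ceil(37.0000) = 37; reading at tick 37 = 26 + 2.0*37 = 100.0000
clock 3: start=22, rate=1.2, needs 100-22 = 78; ticks = ceil(78/1.2) = ceil(65.0000) = 65; reading at tick 65 = 22 + 1.2*65 = 100.0000
Minimum tick count = 37; winners = [2]; smallest index = 2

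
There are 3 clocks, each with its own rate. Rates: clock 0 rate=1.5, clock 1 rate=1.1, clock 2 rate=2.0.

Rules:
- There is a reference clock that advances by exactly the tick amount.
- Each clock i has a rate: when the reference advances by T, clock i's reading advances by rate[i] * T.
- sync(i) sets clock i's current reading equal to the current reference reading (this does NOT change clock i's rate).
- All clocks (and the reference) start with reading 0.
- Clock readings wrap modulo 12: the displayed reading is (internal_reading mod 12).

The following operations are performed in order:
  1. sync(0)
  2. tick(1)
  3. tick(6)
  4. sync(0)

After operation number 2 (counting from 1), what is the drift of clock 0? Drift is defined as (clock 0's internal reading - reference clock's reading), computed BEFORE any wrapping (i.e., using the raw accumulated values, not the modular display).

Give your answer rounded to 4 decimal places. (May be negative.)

Answer: 0.5000

Derivation:
After op 1 sync(0): ref=0.0000 raw=[0.0000 0.0000 0.0000]
After op 2 tick(1): ref=1.0000 raw=[1.5000 1.1000 2.0000]
Drift of clock 0 after op 2: 1.5000 - 1.0000 = 0.5000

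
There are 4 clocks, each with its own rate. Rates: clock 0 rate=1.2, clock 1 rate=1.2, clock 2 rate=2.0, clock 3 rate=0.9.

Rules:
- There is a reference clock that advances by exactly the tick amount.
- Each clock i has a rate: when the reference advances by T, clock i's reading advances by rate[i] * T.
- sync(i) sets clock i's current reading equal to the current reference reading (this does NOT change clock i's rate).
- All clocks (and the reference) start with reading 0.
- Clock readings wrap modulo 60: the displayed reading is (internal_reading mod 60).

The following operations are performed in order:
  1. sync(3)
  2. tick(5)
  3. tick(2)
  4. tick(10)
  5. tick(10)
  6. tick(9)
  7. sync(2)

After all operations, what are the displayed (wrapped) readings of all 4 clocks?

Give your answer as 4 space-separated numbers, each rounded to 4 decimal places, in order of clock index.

After op 1 sync(3): ref=0.0000 raw=[0.0000 0.0000 0.0000 0.0000]
After op 2 tick(5): ref=5.0000 raw=[6.0000 6.0000 10.0000 4.5000]
After op 3 tick(2): ref=7.0000 raw=[8.4000 8.4000 14.0000 6.3000]
After op 4 tick(10): ref=17.0000 raw=[20.4000 20.4000 34.0000 15.3000]
After op 5 tick(10): ref=27.0000 raw=[32.4000 32.4000 54.0000 24.3000]
After op 6 tick(9): ref=36.0000 raw=[43.2000 43.2000 72.0000 32.4000]
After op 7 sync(2): ref=36.0000 raw=[43.2000 43.2000 36.0000 32.4000]
Wrap final raw readings (mod 60): 43.2000 mod 60 = 43.2000; 43.2000 mod 60 = 43.2000; 36.0000 mod 60 = 36.0000; 32.4000 mod 60 = 32.4000

Answer: 43.2000 43.2000 36.0000 32.4000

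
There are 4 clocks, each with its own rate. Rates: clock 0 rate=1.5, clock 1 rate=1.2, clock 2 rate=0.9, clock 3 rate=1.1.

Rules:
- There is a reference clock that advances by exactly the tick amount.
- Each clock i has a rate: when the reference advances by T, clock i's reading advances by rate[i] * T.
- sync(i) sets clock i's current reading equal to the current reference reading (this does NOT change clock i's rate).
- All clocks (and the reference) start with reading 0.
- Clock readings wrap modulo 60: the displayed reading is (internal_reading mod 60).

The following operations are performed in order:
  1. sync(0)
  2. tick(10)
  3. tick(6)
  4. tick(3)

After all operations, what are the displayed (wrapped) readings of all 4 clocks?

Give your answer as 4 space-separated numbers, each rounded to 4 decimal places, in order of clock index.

Answer: 28.5000 22.8000 17.1000 20.9000

Derivation:
After op 1 sync(0): ref=0.0000 raw=[0.0000 0.0000 0.0000 0.0000]
After op 2 tick(10): ref=10.0000 raw=[15.0000 12.0000 9.0000 11.0000]
After op 3 tick(6): ref=16.0000 raw=[24.0000 19.2000 14.4000 17.6000]
After op 4 tick(3): ref=19.0000 raw=[28.5000 22.8000 17.1000 20.9000]
Wrap final raw readings (mod 60): 28.5000 mod 60 = 28.5000; 22.8000 mod 60 = 22.8000; 17.1000 mod 60 = 17.1000; 20.9000 mod 60 = 20.9000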